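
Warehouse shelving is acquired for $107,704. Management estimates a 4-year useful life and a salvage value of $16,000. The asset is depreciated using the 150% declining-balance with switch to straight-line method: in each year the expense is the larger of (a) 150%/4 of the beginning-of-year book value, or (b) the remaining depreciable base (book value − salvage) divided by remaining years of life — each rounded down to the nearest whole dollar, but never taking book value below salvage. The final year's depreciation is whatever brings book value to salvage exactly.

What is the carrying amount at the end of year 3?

$26,295

Depreciable base = $107,704 − $16,000 = $91,704.
Year 1: DB = ⌊$107,704 × 150%/4⌋ = $40,389; SL = ⌊$91,704/4⌋ = $22,926 → take DB $40,389. Book value $67,315.
Year 2: DB = ⌊$67,315 × 150%/4⌋ = $25,243; SL = ⌊$51,315/3⌋ = $17,105 → take DB $25,243. Book value $42,072.
Year 3: DB = ⌊$42,072 × 150%/4⌋ = $15,777; SL = ⌊$26,072/2⌋ = $13,036 → take DB $15,777. Book value $26,295.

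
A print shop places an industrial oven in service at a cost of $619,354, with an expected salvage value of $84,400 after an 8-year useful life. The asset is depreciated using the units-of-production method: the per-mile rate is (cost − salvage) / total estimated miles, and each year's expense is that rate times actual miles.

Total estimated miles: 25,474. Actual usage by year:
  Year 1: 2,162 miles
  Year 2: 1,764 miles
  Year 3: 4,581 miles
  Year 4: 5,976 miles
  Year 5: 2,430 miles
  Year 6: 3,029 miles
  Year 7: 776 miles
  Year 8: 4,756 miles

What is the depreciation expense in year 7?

Depreciable base = $619,354 − $84,400 = $534,954.
Rate = $534,954 / 25,474 miles = $21 per mile.
Year 1: 2,162 × $21 = $45,402. Book value $573,952.
Year 2: 1,764 × $21 = $37,044. Book value $536,908.
Year 3: 4,581 × $21 = $96,201. Book value $440,707.
Year 4: 5,976 × $21 = $125,496. Book value $315,211.
Year 5: 2,430 × $21 = $51,030. Book value $264,181.
Year 6: 3,029 × $21 = $63,609. Book value $200,572.
Year 7: 776 × $21 = $16,296. Book value $184,276.

$16,296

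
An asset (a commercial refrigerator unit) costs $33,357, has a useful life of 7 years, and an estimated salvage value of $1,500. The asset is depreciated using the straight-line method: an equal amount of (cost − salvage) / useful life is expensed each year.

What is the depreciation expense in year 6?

Depreciable base = $33,357 − $1,500 = $31,857.
Annual expense = $31,857 / 7 = $4,551.

$4,551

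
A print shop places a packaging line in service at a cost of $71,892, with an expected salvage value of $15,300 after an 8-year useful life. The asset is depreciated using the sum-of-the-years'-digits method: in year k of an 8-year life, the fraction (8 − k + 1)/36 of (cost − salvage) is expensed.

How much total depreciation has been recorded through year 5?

Depreciable base = $71,892 − $15,300 = $56,592.
Sum of the years' digits = 8+7+6+5+4+3+2+1 = 36.
Year 1: $56,592 × 8/36 = $12,576. Book value $59,316.
Year 2: $56,592 × 7/36 = $11,004. Book value $48,312.
Year 3: $56,592 × 6/36 = $9,432. Book value $38,880.
Year 4: $56,592 × 5/36 = $7,860. Book value $31,020.
Year 5: $56,592 × 4/36 = $6,288. Book value $24,732.
Accumulated through year 5 = $71,892 − $24,732 = $47,160.

$47,160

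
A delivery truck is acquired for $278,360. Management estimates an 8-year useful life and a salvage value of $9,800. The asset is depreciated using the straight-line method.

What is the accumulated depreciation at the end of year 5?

Depreciable base = $278,360 − $9,800 = $268,560.
Annual expense = $268,560 / 8 = $33,570.
End of year 1: book value $244,790.
End of year 2: book value $211,220.
End of year 3: book value $177,650.
End of year 4: book value $144,080.
End of year 5: book value $110,510.
Accumulated through year 5 = $278,360 − $110,510 = $167,850.

$167,850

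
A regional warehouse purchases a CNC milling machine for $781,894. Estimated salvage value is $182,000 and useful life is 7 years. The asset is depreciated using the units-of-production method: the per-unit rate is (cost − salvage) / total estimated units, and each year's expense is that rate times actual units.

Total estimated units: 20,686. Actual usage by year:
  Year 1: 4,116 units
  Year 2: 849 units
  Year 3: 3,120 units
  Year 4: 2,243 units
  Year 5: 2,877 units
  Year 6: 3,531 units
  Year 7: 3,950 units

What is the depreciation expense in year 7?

Depreciable base = $781,894 − $182,000 = $599,894.
Rate = $599,894 / 20,686 units = $29 per unit.
Year 1: 4,116 × $29 = $119,364. Book value $662,530.
Year 2: 849 × $29 = $24,621. Book value $637,909.
Year 3: 3,120 × $29 = $90,480. Book value $547,429.
Year 4: 2,243 × $29 = $65,047. Book value $482,382.
Year 5: 2,877 × $29 = $83,433. Book value $398,949.
Year 6: 3,531 × $29 = $102,399. Book value $296,550.
Year 7: 3,950 × $29 = $114,550. Book value $182,000.

$114,550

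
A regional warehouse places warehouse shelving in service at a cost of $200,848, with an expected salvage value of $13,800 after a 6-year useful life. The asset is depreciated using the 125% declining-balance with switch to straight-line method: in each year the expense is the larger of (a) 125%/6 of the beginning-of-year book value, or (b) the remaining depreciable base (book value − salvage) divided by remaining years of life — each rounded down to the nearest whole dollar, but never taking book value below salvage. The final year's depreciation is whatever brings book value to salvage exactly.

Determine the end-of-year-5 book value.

$41,820

Depreciable base = $200,848 − $13,800 = $187,048.
Year 1: DB = ⌊$200,848 × 125%/6⌋ = $41,843; SL = ⌊$187,048/6⌋ = $31,174 → take DB $41,843. Book value $159,005.
Year 2: DB = ⌊$159,005 × 125%/6⌋ = $33,126; SL = ⌊$145,205/5⌋ = $29,041 → take DB $33,126. Book value $125,879.
Year 3: DB = ⌊$125,879 × 125%/6⌋ = $26,224; SL = ⌊$112,079/4⌋ = $28,019 → take SL $28,019. Book value $97,860.
Year 4: DB = ⌊$97,860 × 125%/6⌋ = $20,387; SL = ⌊$84,060/3⌋ = $28,020 → take SL $28,020. Book value $69,840.
Year 5: DB = ⌊$69,840 × 125%/6⌋ = $14,550; SL = ⌊$56,040/2⌋ = $28,020 → take SL $28,020. Book value $41,820.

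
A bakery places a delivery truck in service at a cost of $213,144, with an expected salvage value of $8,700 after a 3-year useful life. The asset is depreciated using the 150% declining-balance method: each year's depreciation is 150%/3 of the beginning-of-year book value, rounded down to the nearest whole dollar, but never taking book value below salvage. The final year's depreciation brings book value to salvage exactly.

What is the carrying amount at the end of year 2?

$53,286

Depreciable base = $213,144 − $8,700 = $204,444.
Year 1: ⌊$213,144 × 150%/3⌋ = $106,572. Book value $106,572.
Year 2: ⌊$106,572 × 150%/3⌋ = $53,286. Book value $53,286.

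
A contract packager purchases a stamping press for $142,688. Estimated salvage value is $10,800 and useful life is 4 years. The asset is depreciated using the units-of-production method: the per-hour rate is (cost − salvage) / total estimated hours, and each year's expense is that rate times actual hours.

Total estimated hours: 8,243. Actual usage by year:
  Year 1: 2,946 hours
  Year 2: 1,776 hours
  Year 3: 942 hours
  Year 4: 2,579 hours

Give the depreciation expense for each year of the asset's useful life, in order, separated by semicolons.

Depreciable base = $142,688 − $10,800 = $131,888.
Rate = $131,888 / 8,243 hours = $16 per hour.
Year 1: 2,946 × $16 = $47,136. Book value $95,552.
Year 2: 1,776 × $16 = $28,416. Book value $67,136.
Year 3: 942 × $16 = $15,072. Book value $52,064.
Year 4: 2,579 × $16 = $41,264. Book value $10,800.

$47,136; $28,416; $15,072; $41,264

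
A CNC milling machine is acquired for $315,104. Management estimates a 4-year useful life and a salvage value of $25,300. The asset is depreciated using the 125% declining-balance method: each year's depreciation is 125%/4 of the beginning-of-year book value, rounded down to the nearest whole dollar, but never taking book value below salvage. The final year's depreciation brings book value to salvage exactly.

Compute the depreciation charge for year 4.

$77,094

Depreciable base = $315,104 − $25,300 = $289,804.
Year 1: ⌊$315,104 × 125%/4⌋ = $98,470. Book value $216,634.
Year 2: ⌊$216,634 × 125%/4⌋ = $67,698. Book value $148,936.
Year 3: ⌊$148,936 × 125%/4⌋ = $46,542. Book value $102,394.
Year 4 (final): $102,394 − $25,300 = $77,094. Book value $25,300.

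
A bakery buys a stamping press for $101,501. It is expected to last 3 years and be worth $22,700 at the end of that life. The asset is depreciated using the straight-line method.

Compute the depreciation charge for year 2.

$26,267

Depreciable base = $101,501 − $22,700 = $78,801.
Annual expense = $78,801 / 3 = $26,267.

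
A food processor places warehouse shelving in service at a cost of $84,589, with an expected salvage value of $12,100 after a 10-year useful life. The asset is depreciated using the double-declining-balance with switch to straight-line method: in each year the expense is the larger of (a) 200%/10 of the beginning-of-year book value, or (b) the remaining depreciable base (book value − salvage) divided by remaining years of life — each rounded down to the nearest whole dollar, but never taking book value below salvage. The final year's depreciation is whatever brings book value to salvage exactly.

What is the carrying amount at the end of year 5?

$27,720

Depreciable base = $84,589 − $12,100 = $72,489.
Year 1: DB = ⌊$84,589 × 200%/10⌋ = $16,917; SL = ⌊$72,489/10⌋ = $7,248 → take DB $16,917. Book value $67,672.
Year 2: DB = ⌊$67,672 × 200%/10⌋ = $13,534; SL = ⌊$55,572/9⌋ = $6,174 → take DB $13,534. Book value $54,138.
Year 3: DB = ⌊$54,138 × 200%/10⌋ = $10,827; SL = ⌊$42,038/8⌋ = $5,254 → take DB $10,827. Book value $43,311.
Year 4: DB = ⌊$43,311 × 200%/10⌋ = $8,662; SL = ⌊$31,211/7⌋ = $4,458 → take DB $8,662. Book value $34,649.
Year 5: DB = ⌊$34,649 × 200%/10⌋ = $6,929; SL = ⌊$22,549/6⌋ = $3,758 → take DB $6,929. Book value $27,720.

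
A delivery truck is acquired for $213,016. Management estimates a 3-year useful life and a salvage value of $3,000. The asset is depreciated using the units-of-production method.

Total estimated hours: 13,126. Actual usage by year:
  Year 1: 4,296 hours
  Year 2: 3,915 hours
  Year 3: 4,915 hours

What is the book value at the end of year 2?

Depreciable base = $213,016 − $3,000 = $210,016.
Rate = $210,016 / 13,126 hours = $16 per hour.
Year 1: 4,296 × $16 = $68,736. Book value $144,280.
Year 2: 3,915 × $16 = $62,640. Book value $81,640.

$81,640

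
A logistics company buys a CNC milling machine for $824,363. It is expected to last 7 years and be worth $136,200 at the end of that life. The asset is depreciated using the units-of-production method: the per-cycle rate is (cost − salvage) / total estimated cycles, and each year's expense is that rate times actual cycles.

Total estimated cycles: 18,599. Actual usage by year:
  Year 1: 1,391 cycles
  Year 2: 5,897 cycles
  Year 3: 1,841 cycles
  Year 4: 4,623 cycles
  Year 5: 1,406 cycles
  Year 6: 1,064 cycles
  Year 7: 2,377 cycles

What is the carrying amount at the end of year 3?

$486,590

Depreciable base = $824,363 − $136,200 = $688,163.
Rate = $688,163 / 18,599 cycles = $37 per cycle.
Year 1: 1,391 × $37 = $51,467. Book value $772,896.
Year 2: 5,897 × $37 = $218,189. Book value $554,707.
Year 3: 1,841 × $37 = $68,117. Book value $486,590.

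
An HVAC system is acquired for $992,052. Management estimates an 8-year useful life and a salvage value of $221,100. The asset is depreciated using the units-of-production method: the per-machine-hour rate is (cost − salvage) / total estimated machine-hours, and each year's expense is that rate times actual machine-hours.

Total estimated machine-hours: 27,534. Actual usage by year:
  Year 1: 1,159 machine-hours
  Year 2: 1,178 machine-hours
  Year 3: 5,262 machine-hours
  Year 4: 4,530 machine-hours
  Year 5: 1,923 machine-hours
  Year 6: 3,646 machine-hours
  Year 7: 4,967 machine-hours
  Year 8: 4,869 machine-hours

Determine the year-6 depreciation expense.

Depreciable base = $992,052 − $221,100 = $770,952.
Rate = $770,952 / 27,534 machine-hours = $28 per machine-hour.
Year 1: 1,159 × $28 = $32,452. Book value $959,600.
Year 2: 1,178 × $28 = $32,984. Book value $926,616.
Year 3: 5,262 × $28 = $147,336. Book value $779,280.
Year 4: 4,530 × $28 = $126,840. Book value $652,440.
Year 5: 1,923 × $28 = $53,844. Book value $598,596.
Year 6: 3,646 × $28 = $102,088. Book value $496,508.

$102,088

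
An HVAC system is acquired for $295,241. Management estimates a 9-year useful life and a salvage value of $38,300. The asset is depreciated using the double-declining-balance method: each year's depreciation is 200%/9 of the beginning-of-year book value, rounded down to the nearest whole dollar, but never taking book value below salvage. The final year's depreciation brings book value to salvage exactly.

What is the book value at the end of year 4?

Depreciable base = $295,241 − $38,300 = $256,941.
Year 1: ⌊$295,241 × 200%/9⌋ = $65,609. Book value $229,632.
Year 2: ⌊$229,632 × 200%/9⌋ = $51,029. Book value $178,603.
Year 3: ⌊$178,603 × 200%/9⌋ = $39,689. Book value $138,914.
Year 4: ⌊$138,914 × 200%/9⌋ = $30,869. Book value $108,045.

$108,045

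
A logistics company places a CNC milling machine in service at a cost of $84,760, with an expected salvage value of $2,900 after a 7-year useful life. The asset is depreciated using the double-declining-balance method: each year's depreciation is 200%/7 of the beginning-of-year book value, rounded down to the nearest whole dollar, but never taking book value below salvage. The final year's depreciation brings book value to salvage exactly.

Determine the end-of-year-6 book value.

Depreciable base = $84,760 − $2,900 = $81,860.
Year 1: ⌊$84,760 × 200%/7⌋ = $24,217. Book value $60,543.
Year 2: ⌊$60,543 × 200%/7⌋ = $17,298. Book value $43,245.
Year 3: ⌊$43,245 × 200%/7⌋ = $12,355. Book value $30,890.
Year 4: ⌊$30,890 × 200%/7⌋ = $8,825. Book value $22,065.
Year 5: ⌊$22,065 × 200%/7⌋ = $6,304. Book value $15,761.
Year 6: ⌊$15,761 × 200%/7⌋ = $4,503. Book value $11,258.

$11,258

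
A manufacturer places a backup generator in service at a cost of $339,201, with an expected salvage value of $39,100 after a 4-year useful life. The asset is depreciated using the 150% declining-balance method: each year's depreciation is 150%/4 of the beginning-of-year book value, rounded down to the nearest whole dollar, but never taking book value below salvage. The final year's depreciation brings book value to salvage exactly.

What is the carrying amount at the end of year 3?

Depreciable base = $339,201 − $39,100 = $300,101.
Year 1: ⌊$339,201 × 150%/4⌋ = $127,200. Book value $212,001.
Year 2: ⌊$212,001 × 150%/4⌋ = $79,500. Book value $132,501.
Year 3: ⌊$132,501 × 150%/4⌋ = $49,687. Book value $82,814.

$82,814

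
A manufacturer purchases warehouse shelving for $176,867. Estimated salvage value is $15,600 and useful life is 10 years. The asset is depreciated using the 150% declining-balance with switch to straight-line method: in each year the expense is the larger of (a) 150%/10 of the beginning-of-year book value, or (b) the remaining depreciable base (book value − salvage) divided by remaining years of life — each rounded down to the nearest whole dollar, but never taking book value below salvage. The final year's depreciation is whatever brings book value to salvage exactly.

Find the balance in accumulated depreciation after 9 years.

Depreciable base = $176,867 − $15,600 = $161,267.
Year 1: DB = ⌊$176,867 × 150%/10⌋ = $26,530; SL = ⌊$161,267/10⌋ = $16,126 → take DB $26,530. Book value $150,337.
Year 2: DB = ⌊$150,337 × 150%/10⌋ = $22,550; SL = ⌊$134,737/9⌋ = $14,970 → take DB $22,550. Book value $127,787.
Year 3: DB = ⌊$127,787 × 150%/10⌋ = $19,168; SL = ⌊$112,187/8⌋ = $14,023 → take DB $19,168. Book value $108,619.
Year 4: DB = ⌊$108,619 × 150%/10⌋ = $16,292; SL = ⌊$93,019/7⌋ = $13,288 → take DB $16,292. Book value $92,327.
Year 5: DB = ⌊$92,327 × 150%/10⌋ = $13,849; SL = ⌊$76,727/6⌋ = $12,787 → take DB $13,849. Book value $78,478.
Year 6: DB = ⌊$78,478 × 150%/10⌋ = $11,771; SL = ⌊$62,878/5⌋ = $12,575 → take SL $12,575. Book value $65,903.
Year 7: DB = ⌊$65,903 × 150%/10⌋ = $9,885; SL = ⌊$50,303/4⌋ = $12,575 → take SL $12,575. Book value $53,328.
Year 8: DB = ⌊$53,328 × 150%/10⌋ = $7,999; SL = ⌊$37,728/3⌋ = $12,576 → take SL $12,576. Book value $40,752.
Year 9: DB = ⌊$40,752 × 150%/10⌋ = $6,112; SL = ⌊$25,152/2⌋ = $12,576 → take SL $12,576. Book value $28,176.
Accumulated through year 9 = $176,867 − $28,176 = $148,691.

$148,691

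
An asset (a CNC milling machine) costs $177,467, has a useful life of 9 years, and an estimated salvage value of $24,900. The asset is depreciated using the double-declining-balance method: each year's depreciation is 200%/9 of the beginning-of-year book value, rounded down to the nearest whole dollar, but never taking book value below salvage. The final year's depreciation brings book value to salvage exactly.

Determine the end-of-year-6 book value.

Depreciable base = $177,467 − $24,900 = $152,567.
Year 1: ⌊$177,467 × 200%/9⌋ = $39,437. Book value $138,030.
Year 2: ⌊$138,030 × 200%/9⌋ = $30,673. Book value $107,357.
Year 3: ⌊$107,357 × 200%/9⌋ = $23,857. Book value $83,500.
Year 4: ⌊$83,500 × 200%/9⌋ = $18,555. Book value $64,945.
Year 5: ⌊$64,945 × 200%/9⌋ = $14,432. Book value $50,513.
Year 6: ⌊$50,513 × 200%/9⌋ = $11,225. Book value $39,288.

$39,288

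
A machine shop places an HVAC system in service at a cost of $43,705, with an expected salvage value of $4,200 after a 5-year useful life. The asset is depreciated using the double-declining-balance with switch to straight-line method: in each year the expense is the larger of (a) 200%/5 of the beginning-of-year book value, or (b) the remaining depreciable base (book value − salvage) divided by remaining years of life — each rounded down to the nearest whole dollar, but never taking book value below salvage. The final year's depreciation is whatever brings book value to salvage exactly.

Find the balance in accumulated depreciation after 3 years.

$34,264

Depreciable base = $43,705 − $4,200 = $39,505.
Year 1: DB = ⌊$43,705 × 200%/5⌋ = $17,482; SL = ⌊$39,505/5⌋ = $7,901 → take DB $17,482. Book value $26,223.
Year 2: DB = ⌊$26,223 × 200%/5⌋ = $10,489; SL = ⌊$22,023/4⌋ = $5,505 → take DB $10,489. Book value $15,734.
Year 3: DB = ⌊$15,734 × 200%/5⌋ = $6,293; SL = ⌊$11,534/3⌋ = $3,844 → take DB $6,293. Book value $9,441.
Accumulated through year 3 = $43,705 − $9,441 = $34,264.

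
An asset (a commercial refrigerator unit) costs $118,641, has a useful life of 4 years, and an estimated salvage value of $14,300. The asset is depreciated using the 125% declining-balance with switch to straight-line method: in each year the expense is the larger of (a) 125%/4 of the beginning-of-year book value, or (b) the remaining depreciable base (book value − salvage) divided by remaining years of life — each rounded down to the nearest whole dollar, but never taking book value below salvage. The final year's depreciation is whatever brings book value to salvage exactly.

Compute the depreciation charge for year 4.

$20,889

Depreciable base = $118,641 − $14,300 = $104,341.
Year 1: DB = ⌊$118,641 × 125%/4⌋ = $37,075; SL = ⌊$104,341/4⌋ = $26,085 → take DB $37,075. Book value $81,566.
Year 2: DB = ⌊$81,566 × 125%/4⌋ = $25,489; SL = ⌊$67,266/3⌋ = $22,422 → take DB $25,489. Book value $56,077.
Year 3: DB = ⌊$56,077 × 125%/4⌋ = $17,524; SL = ⌊$41,777/2⌋ = $20,888 → take SL $20,888. Book value $35,189.
Year 4 (final): $35,189 − $14,300 = $20,889. Book value $14,300.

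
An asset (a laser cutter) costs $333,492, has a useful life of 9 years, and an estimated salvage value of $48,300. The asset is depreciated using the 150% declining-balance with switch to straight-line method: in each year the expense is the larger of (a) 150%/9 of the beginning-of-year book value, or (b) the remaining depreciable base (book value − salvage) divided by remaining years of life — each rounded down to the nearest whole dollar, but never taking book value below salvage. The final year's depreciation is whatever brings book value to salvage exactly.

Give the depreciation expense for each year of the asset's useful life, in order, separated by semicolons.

$55,582; $46,318; $38,598; $32,165; $26,804; $22,337; $21,129; $21,129; $21,130

Depreciable base = $333,492 − $48,300 = $285,192.
Year 1: DB = ⌊$333,492 × 150%/9⌋ = $55,582; SL = ⌊$285,192/9⌋ = $31,688 → take DB $55,582. Book value $277,910.
Year 2: DB = ⌊$277,910 × 150%/9⌋ = $46,318; SL = ⌊$229,610/8⌋ = $28,701 → take DB $46,318. Book value $231,592.
Year 3: DB = ⌊$231,592 × 150%/9⌋ = $38,598; SL = ⌊$183,292/7⌋ = $26,184 → take DB $38,598. Book value $192,994.
Year 4: DB = ⌊$192,994 × 150%/9⌋ = $32,165; SL = ⌊$144,694/6⌋ = $24,115 → take DB $32,165. Book value $160,829.
Year 5: DB = ⌊$160,829 × 150%/9⌋ = $26,804; SL = ⌊$112,529/5⌋ = $22,505 → take DB $26,804. Book value $134,025.
Year 6: DB = ⌊$134,025 × 150%/9⌋ = $22,337; SL = ⌊$85,725/4⌋ = $21,431 → take DB $22,337. Book value $111,688.
Year 7: DB = ⌊$111,688 × 150%/9⌋ = $18,614; SL = ⌊$63,388/3⌋ = $21,129 → take SL $21,129. Book value $90,559.
Year 8: DB = ⌊$90,559 × 150%/9⌋ = $15,093; SL = ⌊$42,259/2⌋ = $21,129 → take SL $21,129. Book value $69,430.
Year 9 (final): $69,430 − $48,300 = $21,130. Book value $48,300.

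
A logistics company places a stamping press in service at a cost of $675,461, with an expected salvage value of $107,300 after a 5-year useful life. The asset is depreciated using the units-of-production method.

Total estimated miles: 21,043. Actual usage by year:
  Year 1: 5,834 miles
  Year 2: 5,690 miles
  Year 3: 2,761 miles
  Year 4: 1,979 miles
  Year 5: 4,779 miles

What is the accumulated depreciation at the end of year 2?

$311,148

Depreciable base = $675,461 − $107,300 = $568,161.
Rate = $568,161 / 21,043 miles = $27 per mile.
Year 1: 5,834 × $27 = $157,518. Book value $517,943.
Year 2: 5,690 × $27 = $153,630. Book value $364,313.
Accumulated through year 2 = $675,461 − $364,313 = $311,148.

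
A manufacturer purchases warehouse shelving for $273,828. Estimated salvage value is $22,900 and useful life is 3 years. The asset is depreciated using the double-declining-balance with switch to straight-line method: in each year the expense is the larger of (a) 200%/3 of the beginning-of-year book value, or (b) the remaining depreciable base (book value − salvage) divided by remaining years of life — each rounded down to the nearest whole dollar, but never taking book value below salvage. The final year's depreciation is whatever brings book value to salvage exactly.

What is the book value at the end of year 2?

$30,426

Depreciable base = $273,828 − $22,900 = $250,928.
Year 1: DB = ⌊$273,828 × 200%/3⌋ = $182,552; SL = ⌊$250,928/3⌋ = $83,642 → take DB $182,552. Book value $91,276.
Year 2: DB = ⌊$91,276 × 200%/3⌋ = $60,850; SL = ⌊$68,376/2⌋ = $34,188 → take DB $60,850. Book value $30,426.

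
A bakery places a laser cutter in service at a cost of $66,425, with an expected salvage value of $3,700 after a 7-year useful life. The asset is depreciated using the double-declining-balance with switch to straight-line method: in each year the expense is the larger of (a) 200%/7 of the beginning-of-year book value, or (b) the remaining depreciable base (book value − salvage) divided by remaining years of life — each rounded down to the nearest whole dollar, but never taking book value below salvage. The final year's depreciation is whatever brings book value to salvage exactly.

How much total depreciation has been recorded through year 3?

Depreciable base = $66,425 − $3,700 = $62,725.
Year 1: DB = ⌊$66,425 × 200%/7⌋ = $18,978; SL = ⌊$62,725/7⌋ = $8,960 → take DB $18,978. Book value $47,447.
Year 2: DB = ⌊$47,447 × 200%/7⌋ = $13,556; SL = ⌊$43,747/6⌋ = $7,291 → take DB $13,556. Book value $33,891.
Year 3: DB = ⌊$33,891 × 200%/7⌋ = $9,683; SL = ⌊$30,191/5⌋ = $6,038 → take DB $9,683. Book value $24,208.
Accumulated through year 3 = $66,425 − $24,208 = $42,217.

$42,217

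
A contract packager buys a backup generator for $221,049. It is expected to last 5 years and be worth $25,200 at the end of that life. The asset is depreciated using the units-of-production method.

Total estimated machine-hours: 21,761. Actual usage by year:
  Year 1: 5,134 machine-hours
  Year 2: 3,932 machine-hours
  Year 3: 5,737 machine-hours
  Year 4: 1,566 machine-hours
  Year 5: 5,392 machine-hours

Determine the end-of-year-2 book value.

$139,455

Depreciable base = $221,049 − $25,200 = $195,849.
Rate = $195,849 / 21,761 machine-hours = $9 per machine-hour.
Year 1: 5,134 × $9 = $46,206. Book value $174,843.
Year 2: 3,932 × $9 = $35,388. Book value $139,455.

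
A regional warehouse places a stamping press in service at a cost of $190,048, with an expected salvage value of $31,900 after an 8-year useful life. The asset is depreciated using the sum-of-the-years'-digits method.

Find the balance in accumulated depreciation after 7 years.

$153,755

Depreciable base = $190,048 − $31,900 = $158,148.
Sum of the years' digits = 8+7+6+5+4+3+2+1 = 36.
Year 1: $158,148 × 8/36 = $35,144. Book value $154,904.
Year 2: $158,148 × 7/36 = $30,751. Book value $124,153.
Year 3: $158,148 × 6/36 = $26,358. Book value $97,795.
Year 4: $158,148 × 5/36 = $21,965. Book value $75,830.
Year 5: $158,148 × 4/36 = $17,572. Book value $58,258.
Year 6: $158,148 × 3/36 = $13,179. Book value $45,079.
Year 7: $158,148 × 2/36 = $8,786. Book value $36,293.
Accumulated through year 7 = $190,048 − $36,293 = $153,755.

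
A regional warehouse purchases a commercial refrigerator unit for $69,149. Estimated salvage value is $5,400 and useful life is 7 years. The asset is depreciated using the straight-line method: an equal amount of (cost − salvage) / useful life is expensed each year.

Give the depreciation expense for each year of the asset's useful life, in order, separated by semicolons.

$9,107; $9,107; $9,107; $9,107; $9,107; $9,107; $9,107

Depreciable base = $69,149 − $5,400 = $63,749.
Annual expense = $63,749 / 7 = $9,107.
End of year 1: book value $60,042.
End of year 2: book value $50,935.
End of year 3: book value $41,828.
End of year 4: book value $32,721.
End of year 5: book value $23,614.
End of year 6: book value $14,507.
End of year 7: book value $5,400.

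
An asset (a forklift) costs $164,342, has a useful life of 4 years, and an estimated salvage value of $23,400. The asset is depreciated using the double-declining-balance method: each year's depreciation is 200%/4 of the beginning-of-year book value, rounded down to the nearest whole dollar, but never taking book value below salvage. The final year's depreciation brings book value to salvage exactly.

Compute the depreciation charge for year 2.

$41,085

Depreciable base = $164,342 − $23,400 = $140,942.
Year 1: ⌊$164,342 × 200%/4⌋ = $82,171. Book value $82,171.
Year 2: ⌊$82,171 × 200%/4⌋ = $41,085. Book value $41,086.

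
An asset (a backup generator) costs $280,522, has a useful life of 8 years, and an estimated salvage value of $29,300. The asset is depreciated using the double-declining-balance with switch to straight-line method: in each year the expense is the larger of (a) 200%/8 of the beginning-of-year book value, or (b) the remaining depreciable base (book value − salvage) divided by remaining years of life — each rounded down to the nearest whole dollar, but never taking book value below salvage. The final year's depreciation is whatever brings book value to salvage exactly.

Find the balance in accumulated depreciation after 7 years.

$243,076

Depreciable base = $280,522 − $29,300 = $251,222.
Year 1: DB = ⌊$280,522 × 200%/8⌋ = $70,130; SL = ⌊$251,222/8⌋ = $31,402 → take DB $70,130. Book value $210,392.
Year 2: DB = ⌊$210,392 × 200%/8⌋ = $52,598; SL = ⌊$181,092/7⌋ = $25,870 → take DB $52,598. Book value $157,794.
Year 3: DB = ⌊$157,794 × 200%/8⌋ = $39,448; SL = ⌊$128,494/6⌋ = $21,415 → take DB $39,448. Book value $118,346.
Year 4: DB = ⌊$118,346 × 200%/8⌋ = $29,586; SL = ⌊$89,046/5⌋ = $17,809 → take DB $29,586. Book value $88,760.
Year 5: DB = ⌊$88,760 × 200%/8⌋ = $22,190; SL = ⌊$59,460/4⌋ = $14,865 → take DB $22,190. Book value $66,570.
Year 6: DB = ⌊$66,570 × 200%/8⌋ = $16,642; SL = ⌊$37,270/3⌋ = $12,423 → take DB $16,642. Book value $49,928.
Year 7: DB = ⌊$49,928 × 200%/8⌋ = $12,482; SL = ⌊$20,628/2⌋ = $10,314 → take DB $12,482. Book value $37,446.
Accumulated through year 7 = $280,522 − $37,446 = $243,076.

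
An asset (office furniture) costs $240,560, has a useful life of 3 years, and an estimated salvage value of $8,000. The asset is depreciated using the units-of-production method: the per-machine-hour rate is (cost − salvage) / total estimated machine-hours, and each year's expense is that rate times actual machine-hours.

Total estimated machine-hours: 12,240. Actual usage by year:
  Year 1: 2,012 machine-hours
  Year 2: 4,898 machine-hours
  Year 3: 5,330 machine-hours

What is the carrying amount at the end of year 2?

Depreciable base = $240,560 − $8,000 = $232,560.
Rate = $232,560 / 12,240 machine-hours = $19 per machine-hour.
Year 1: 2,012 × $19 = $38,228. Book value $202,332.
Year 2: 4,898 × $19 = $93,062. Book value $109,270.

$109,270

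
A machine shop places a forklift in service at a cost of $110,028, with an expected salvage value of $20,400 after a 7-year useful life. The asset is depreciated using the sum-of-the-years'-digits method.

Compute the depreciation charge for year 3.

Depreciable base = $110,028 − $20,400 = $89,628.
Sum of the years' digits = 7+6+5+4+3+2+1 = 28.
Year 1: $89,628 × 7/28 = $22,407. Book value $87,621.
Year 2: $89,628 × 6/28 = $19,206. Book value $68,415.
Year 3: $89,628 × 5/28 = $16,005. Book value $52,410.

$16,005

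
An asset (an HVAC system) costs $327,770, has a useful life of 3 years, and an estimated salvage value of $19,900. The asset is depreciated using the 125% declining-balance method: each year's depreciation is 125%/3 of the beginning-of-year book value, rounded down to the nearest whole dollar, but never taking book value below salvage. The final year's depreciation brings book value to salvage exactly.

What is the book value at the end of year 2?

$111,534

Depreciable base = $327,770 − $19,900 = $307,870.
Year 1: ⌊$327,770 × 125%/3⌋ = $136,570. Book value $191,200.
Year 2: ⌊$191,200 × 125%/3⌋ = $79,666. Book value $111,534.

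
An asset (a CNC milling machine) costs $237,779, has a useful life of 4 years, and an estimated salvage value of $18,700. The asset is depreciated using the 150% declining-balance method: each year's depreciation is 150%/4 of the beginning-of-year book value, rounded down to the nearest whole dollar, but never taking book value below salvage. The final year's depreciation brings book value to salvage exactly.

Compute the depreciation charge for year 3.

$34,831

Depreciable base = $237,779 − $18,700 = $219,079.
Year 1: ⌊$237,779 × 150%/4⌋ = $89,167. Book value $148,612.
Year 2: ⌊$148,612 × 150%/4⌋ = $55,729. Book value $92,883.
Year 3: ⌊$92,883 × 150%/4⌋ = $34,831. Book value $58,052.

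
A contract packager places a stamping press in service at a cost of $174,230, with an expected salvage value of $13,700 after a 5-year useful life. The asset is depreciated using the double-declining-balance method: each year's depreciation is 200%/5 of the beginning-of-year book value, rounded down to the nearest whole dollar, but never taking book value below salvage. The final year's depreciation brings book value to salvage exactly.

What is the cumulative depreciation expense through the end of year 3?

Depreciable base = $174,230 − $13,700 = $160,530.
Year 1: ⌊$174,230 × 200%/5⌋ = $69,692. Book value $104,538.
Year 2: ⌊$104,538 × 200%/5⌋ = $41,815. Book value $62,723.
Year 3: ⌊$62,723 × 200%/5⌋ = $25,089. Book value $37,634.
Accumulated through year 3 = $174,230 − $37,634 = $136,596.

$136,596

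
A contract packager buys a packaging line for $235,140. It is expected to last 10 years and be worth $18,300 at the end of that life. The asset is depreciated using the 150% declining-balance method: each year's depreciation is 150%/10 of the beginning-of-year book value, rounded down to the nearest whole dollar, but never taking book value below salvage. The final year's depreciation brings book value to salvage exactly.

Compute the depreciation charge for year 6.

$15,650

Depreciable base = $235,140 − $18,300 = $216,840.
Year 1: ⌊$235,140 × 150%/10⌋ = $35,271. Book value $199,869.
Year 2: ⌊$199,869 × 150%/10⌋ = $29,980. Book value $169,889.
Year 3: ⌊$169,889 × 150%/10⌋ = $25,483. Book value $144,406.
Year 4: ⌊$144,406 × 150%/10⌋ = $21,660. Book value $122,746.
Year 5: ⌊$122,746 × 150%/10⌋ = $18,411. Book value $104,335.
Year 6: ⌊$104,335 × 150%/10⌋ = $15,650. Book value $88,685.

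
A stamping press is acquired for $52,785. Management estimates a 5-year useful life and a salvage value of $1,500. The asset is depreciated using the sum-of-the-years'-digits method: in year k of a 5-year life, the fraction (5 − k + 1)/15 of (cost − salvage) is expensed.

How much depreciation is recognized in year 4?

Depreciable base = $52,785 − $1,500 = $51,285.
Sum of the years' digits = 5+4+3+2+1 = 15.
Year 1: $51,285 × 5/15 = $17,095. Book value $35,690.
Year 2: $51,285 × 4/15 = $13,676. Book value $22,014.
Year 3: $51,285 × 3/15 = $10,257. Book value $11,757.
Year 4: $51,285 × 2/15 = $6,838. Book value $4,919.

$6,838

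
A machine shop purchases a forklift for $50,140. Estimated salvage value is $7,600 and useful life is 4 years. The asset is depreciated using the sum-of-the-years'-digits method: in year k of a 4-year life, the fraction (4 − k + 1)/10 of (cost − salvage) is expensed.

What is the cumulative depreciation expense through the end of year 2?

$29,778

Depreciable base = $50,140 − $7,600 = $42,540.
Sum of the years' digits = 4+3+2+1 = 10.
Year 1: $42,540 × 4/10 = $17,016. Book value $33,124.
Year 2: $42,540 × 3/10 = $12,762. Book value $20,362.
Accumulated through year 2 = $50,140 − $20,362 = $29,778.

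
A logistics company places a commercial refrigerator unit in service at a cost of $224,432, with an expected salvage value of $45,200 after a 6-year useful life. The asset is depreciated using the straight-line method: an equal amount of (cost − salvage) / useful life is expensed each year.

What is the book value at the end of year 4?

Depreciable base = $224,432 − $45,200 = $179,232.
Annual expense = $179,232 / 6 = $29,872.
End of year 1: book value $194,560.
End of year 2: book value $164,688.
End of year 3: book value $134,816.
End of year 4: book value $104,944.

$104,944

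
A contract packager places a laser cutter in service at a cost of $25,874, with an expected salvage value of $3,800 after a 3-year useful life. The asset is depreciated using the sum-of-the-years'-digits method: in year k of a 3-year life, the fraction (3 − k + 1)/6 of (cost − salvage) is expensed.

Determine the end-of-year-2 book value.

Depreciable base = $25,874 − $3,800 = $22,074.
Sum of the years' digits = 3+2+1 = 6.
Year 1: $22,074 × 3/6 = $11,037. Book value $14,837.
Year 2: $22,074 × 2/6 = $7,358. Book value $7,479.

$7,479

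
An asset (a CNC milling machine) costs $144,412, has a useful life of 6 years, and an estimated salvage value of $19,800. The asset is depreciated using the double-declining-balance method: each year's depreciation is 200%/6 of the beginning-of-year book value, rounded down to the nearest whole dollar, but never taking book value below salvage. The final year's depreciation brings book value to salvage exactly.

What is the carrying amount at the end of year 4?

Depreciable base = $144,412 − $19,800 = $124,612.
Year 1: ⌊$144,412 × 200%/6⌋ = $48,137. Book value $96,275.
Year 2: ⌊$96,275 × 200%/6⌋ = $32,091. Book value $64,184.
Year 3: ⌊$64,184 × 200%/6⌋ = $21,394. Book value $42,790.
Year 4: ⌊$42,790 × 200%/6⌋ = $14,263. Book value $28,527.

$28,527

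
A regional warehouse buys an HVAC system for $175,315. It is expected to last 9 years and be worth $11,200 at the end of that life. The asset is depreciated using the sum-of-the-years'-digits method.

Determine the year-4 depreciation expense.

Depreciable base = $175,315 − $11,200 = $164,115.
Sum of the years' digits = 9+8+7+6+5+4+3+2+1 = 45.
Year 1: $164,115 × 9/45 = $32,823. Book value $142,492.
Year 2: $164,115 × 8/45 = $29,176. Book value $113,316.
Year 3: $164,115 × 7/45 = $25,529. Book value $87,787.
Year 4: $164,115 × 6/45 = $21,882. Book value $65,905.

$21,882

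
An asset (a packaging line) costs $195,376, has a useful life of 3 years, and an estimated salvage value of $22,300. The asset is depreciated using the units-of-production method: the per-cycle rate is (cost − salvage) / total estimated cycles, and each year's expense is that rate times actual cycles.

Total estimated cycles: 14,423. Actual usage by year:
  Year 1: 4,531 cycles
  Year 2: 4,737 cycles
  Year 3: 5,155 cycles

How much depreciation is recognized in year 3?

$61,860

Depreciable base = $195,376 − $22,300 = $173,076.
Rate = $173,076 / 14,423 cycles = $12 per cycle.
Year 1: 4,531 × $12 = $54,372. Book value $141,004.
Year 2: 4,737 × $12 = $56,844. Book value $84,160.
Year 3: 5,155 × $12 = $61,860. Book value $22,300.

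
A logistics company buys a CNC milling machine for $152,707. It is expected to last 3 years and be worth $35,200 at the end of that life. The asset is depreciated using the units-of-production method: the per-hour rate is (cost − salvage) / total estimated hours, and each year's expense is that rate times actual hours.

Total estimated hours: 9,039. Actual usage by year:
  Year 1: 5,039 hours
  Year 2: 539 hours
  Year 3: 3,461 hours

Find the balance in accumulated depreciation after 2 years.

Depreciable base = $152,707 − $35,200 = $117,507.
Rate = $117,507 / 9,039 hours = $13 per hour.
Year 1: 5,039 × $13 = $65,507. Book value $87,200.
Year 2: 539 × $13 = $7,007. Book value $80,193.
Accumulated through year 2 = $152,707 − $80,193 = $72,514.

$72,514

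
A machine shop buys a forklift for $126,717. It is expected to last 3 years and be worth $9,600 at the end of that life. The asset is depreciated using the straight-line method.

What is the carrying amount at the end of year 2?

$48,639

Depreciable base = $126,717 − $9,600 = $117,117.
Annual expense = $117,117 / 3 = $39,039.
End of year 1: book value $87,678.
End of year 2: book value $48,639.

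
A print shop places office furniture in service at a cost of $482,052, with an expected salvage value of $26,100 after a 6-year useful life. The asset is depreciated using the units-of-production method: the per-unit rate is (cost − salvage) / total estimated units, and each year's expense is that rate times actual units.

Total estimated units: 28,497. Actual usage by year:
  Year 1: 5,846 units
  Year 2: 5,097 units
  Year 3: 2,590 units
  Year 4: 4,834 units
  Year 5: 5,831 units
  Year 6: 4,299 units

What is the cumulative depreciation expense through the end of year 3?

$216,528

Depreciable base = $482,052 − $26,100 = $455,952.
Rate = $455,952 / 28,497 units = $16 per unit.
Year 1: 5,846 × $16 = $93,536. Book value $388,516.
Year 2: 5,097 × $16 = $81,552. Book value $306,964.
Year 3: 2,590 × $16 = $41,440. Book value $265,524.
Accumulated through year 3 = $482,052 − $265,524 = $216,528.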